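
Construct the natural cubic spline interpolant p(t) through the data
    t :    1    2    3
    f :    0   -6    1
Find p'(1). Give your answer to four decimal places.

Let m_i = p''(x_i). Step sizes h_i = 1, 1; slopes of the chords Δ_i = (y_(i+1) - y_i)/h_i = -6, 7.
  1·m_0 + 4·m_1 + 1·m_2 = 6(Δ_1 - Δ_0) = 78
Natural end conditions: m_0 = m_2 = 0.
Hence m_0 = 0, m_1 = 39/2, m_2 = 0.
On [1, 2], p'(t) = b_0 + 2c_0·(t - 1) + 3d_0·(t - 1)² with b_0 = Δ_0 - h_0(2m_0 + m_1)/6 = -37/4, c_0 = m_0/2 = 0, d_0 = (m_1 - m_0)/(6h_0) = 13/4. So p'(1) = -37/4.

-9.2500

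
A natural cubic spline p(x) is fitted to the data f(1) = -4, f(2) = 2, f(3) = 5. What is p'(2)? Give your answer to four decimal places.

4.5000

With m_i denoting the second derivative at x_i, h_i = 1, 1, and Δ_i = (y_(i+1) − y_i)/h_i = 6, 3:
  1·m_0 + 4·m_1 + 1·m_2 = 6(Δ_1 - Δ_0) = -18
Natural end conditions: m_0 = m_2 = 0.
Hence m_0 = 0, m_1 = -9/2, m_2 = 0.
On [2, 3], p'(x) = b_1 + 2c_1·(x - 2) + 3d_1·(x - 2)² with b_1 = Δ_1 - h_1(2m_1 + m_2)/6 = 9/2, c_1 = m_1/2 = -9/4, d_1 = (m_2 - m_1)/(6h_1) = 3/4. So p'(2) = 9/2.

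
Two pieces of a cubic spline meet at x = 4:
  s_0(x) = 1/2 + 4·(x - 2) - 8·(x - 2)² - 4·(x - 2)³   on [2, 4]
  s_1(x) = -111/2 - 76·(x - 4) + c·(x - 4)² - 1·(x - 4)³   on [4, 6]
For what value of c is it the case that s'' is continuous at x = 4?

-32

s_0''(x) = -16 - 24·(x - 2), so s_0''(4) = -64. On the right, s_1''(4) = 2c, so c = -32.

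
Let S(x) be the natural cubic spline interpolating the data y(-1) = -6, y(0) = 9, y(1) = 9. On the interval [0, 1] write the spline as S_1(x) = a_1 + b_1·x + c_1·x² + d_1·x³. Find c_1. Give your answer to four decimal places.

-11.2500

With m_i denoting the second derivative at x_i, h_i = 1, 1, and Δ_i = (y_(i+1) − y_i)/h_i = 15, 0:
  1·m_0 + 4·m_1 + 1·m_2 = 6(Δ_1 - Δ_0) = -90
Natural end conditions: m_0 = m_2 = 0.
Hence m_0 = 0, m_1 = -45/2, m_2 = 0.
On [0, 1], with S_1(x) = a_1 + b_1·x + c_1·x² + d_1·x³: c_1 = m_1/2 = -45/4, d_1 = (m_2 - m_1)/(6h_1) = 15/4, b_1 = Δ_1 - h_1(2m_1 + m_2)/6 = 15/2.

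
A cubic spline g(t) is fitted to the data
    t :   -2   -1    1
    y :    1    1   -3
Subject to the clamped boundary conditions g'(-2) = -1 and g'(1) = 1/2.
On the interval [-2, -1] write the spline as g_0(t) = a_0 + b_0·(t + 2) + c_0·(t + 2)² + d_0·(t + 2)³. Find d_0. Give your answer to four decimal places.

-1.7500

Put M_i = g'' at the i-th knot. Here h = (1, 2) and Δ = (0, -2), so the interior equations h_(i-1)·M_(i-1) + 2(h_(i-1)+h_i)·M_i + h_i·M_(i+1) = 6(Δ_i − Δ_(i-1)) read
  1·M_0 + 6·M_1 + 2·M_2 = 6(Δ_1 - Δ_0) = -12
Clamped end conditions give two more equations: 2h_0·M_0 + h_0·M_1 = 6(Δ_0 - g'(-2)) = 6 and h_1·M_1 + 2h_1·M_2 = 6(g'(1) - Δ_1) = 15.
Solving: M_0 = 11/2, M_1 = -5, M_2 = 25/4.
On [-2, -1], with g_0(t) = a_0 + b_0·(t + 2) + c_0·(t + 2)² + d_0·(t + 2)³: c_0 = M_0/2 = 11/4, d_0 = (M_1 - M_0)/(6h_0) = -7/4, b_0 = Δ_0 - h_0(2M_0 + M_1)/6 = -1.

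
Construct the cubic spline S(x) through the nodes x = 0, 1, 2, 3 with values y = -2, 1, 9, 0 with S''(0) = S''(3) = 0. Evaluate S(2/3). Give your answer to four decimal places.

Write σ_i for S''(x_i). With h_i = 1, 1, 1 and divided differences Δ_i = 3, 8, -9, the continuity of S' gives the tridiagonal system
  1·σ_0 + 4·σ_1 + 1·σ_2 = 6(Δ_1 - Δ_0) = 30
  1·σ_1 + 4·σ_2 + 1·σ_3 = 6(Δ_2 - Δ_1) = -102
Natural end conditions: σ_0 = σ_3 = 0.
Forward elimination and back-substitution give σ_0 = 0, σ_1 = 74/5, σ_2 = -146/5, σ_3 = 0.
On [0, 1], S(x) = -2 + 8/15·x + 0·x² + 37/15·x³.
With x = 2/3: S(2/3) = -74/81.

-0.9136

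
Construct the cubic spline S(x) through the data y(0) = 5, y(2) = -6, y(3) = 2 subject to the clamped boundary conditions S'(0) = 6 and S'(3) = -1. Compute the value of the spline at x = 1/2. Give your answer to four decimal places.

Let M_i = S''(x_i). Step sizes h_i = 2, 1; slopes of the chords Δ_i = (y_(i+1) - y_i)/h_i = -11/2, 8.
  2·M_0 + 6·M_1 + 1·M_2 = 6(Δ_1 - Δ_0) = 81
Clamped end conditions give two more equations: 2h_0·M_0 + h_0·M_1 = 6(Δ_0 - S'(0)) = -69 and h_1·M_1 + 2h_1·M_2 = 6(S'(3) - Δ_1) = -54.
Solving the tridiagonal system: M_0 = -397/12, M_1 = 95/3, M_2 = -257/6.
On [0, 2], S(x) = 5 + 6·x - 397/24·x² + 259/48·x³.
With x = 1/2: S(1/2) = 581/128.

4.5391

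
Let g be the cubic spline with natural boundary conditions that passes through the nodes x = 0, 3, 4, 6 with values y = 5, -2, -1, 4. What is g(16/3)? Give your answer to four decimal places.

With M_i denoting the second derivative at x_i, h_i = 3, 1, 2, and Δ_i = (y_(i+1) − y_i)/h_i = -7/3, 1, 5/2:
  3·M_0 + 8·M_1 + 1·M_2 = 6(Δ_1 - Δ_0) = 20
  1·M_1 + 6·M_2 + 2·M_3 = 6(Δ_2 - Δ_1) = 9
Natural end conditions: M_0 = M_3 = 0.
Forward elimination and back-substitution give M_0 = 0, M_1 = 111/47, M_2 = 52/47, M_3 = 0.
On [4, 6], g(x) = -1 + 497/282·(x - 4) + 26/47·(x - 4)² - 13/141·(x - 4)³.
With (x - 4) = 4/3: g(16/3) = 8051/3807.

2.1148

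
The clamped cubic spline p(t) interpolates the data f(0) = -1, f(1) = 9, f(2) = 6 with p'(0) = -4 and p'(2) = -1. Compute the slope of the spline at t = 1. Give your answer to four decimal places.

6.5000

Put M_i = p'' at the i-th knot. Here h = (1, 1) and Δ = (10, -3), so the interior equations h_(i-1)·M_(i-1) + 2(h_(i-1)+h_i)·M_i + h_i·M_(i+1) = 6(Δ_i − Δ_(i-1)) read
  1·M_0 + 4·M_1 + 1·M_2 = 6(Δ_1 - Δ_0) = -78
Clamped end conditions give two more equations: 2h_0·M_0 + h_0·M_1 = 6(Δ_0 - p'(0)) = 84 and h_1·M_1 + 2h_1·M_2 = 6(p'(2) - Δ_1) = 12.
Solving the tridiagonal system: M_0 = 63, M_1 = -42, M_2 = 27.
On [1, 2], p'(t) = b_1 + 2c_1·(t - 1) + 3d_1·(t - 1)² with b_1 = Δ_1 - h_1(2M_1 + M_2)/6 = 13/2, c_1 = M_1/2 = -21, d_1 = (M_2 - M_1)/(6h_1) = 23/2. So p'(1) = 13/2.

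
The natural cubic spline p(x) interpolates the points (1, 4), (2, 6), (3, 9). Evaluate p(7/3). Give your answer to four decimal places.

6.9074

Write σ_i for p''(x_i). With h_i = 1, 1 and divided differences Δ_i = 2, 3, the continuity of p' gives the tridiagonal system
  1·σ_0 + 4·σ_1 + 1·σ_2 = 6(Δ_1 - Δ_0) = 6
Natural end conditions: σ_0 = σ_2 = 0.
Solving the tridiagonal system: σ_0 = 0, σ_1 = 3/2, σ_2 = 0.
On [2, 3], p(x) = 6 + 5/2·(x - 2) + 3/4·(x - 2)² - 1/4·(x - 2)³.
With (x - 2) = 1/3: p(7/3) = 373/54.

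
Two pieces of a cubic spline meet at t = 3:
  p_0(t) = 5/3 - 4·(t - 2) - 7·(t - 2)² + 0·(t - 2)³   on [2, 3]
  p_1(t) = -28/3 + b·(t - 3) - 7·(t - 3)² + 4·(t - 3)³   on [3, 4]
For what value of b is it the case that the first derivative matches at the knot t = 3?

-18

p_0'(t) = -4 - 14·(t - 2) + 0·(t - 2)², so p_0'(3) = -18. On the right, p_1'(3) = b, so b = -18.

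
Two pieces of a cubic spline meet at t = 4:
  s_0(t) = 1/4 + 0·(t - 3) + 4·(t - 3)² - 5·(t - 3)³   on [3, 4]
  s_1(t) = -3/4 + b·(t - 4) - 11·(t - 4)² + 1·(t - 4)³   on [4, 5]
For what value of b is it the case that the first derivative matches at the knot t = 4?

s_0'(t) = 0 + 8·(t - 3) - 15·(t - 3)², so s_0'(4) = -7. On the right, s_1'(4) = b, so b = -7.

-7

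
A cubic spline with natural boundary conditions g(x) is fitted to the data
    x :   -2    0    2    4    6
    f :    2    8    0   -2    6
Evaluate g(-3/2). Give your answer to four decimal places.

4.4375

Let m_i = g''(x_i). Step sizes h_i = 2, 2, 2, 2; slopes of the chords Δ_i = (y_(i+1) - y_i)/h_i = 3, -4, -1, 4.
  2·m_0 + 8·m_1 + 2·m_2 = 6(Δ_1 - Δ_0) = -42
  2·m_1 + 8·m_2 + 2·m_3 = 6(Δ_2 - Δ_1) = 18
  2·m_2 + 8·m_3 + 2·m_4 = 6(Δ_3 - Δ_2) = 30
Natural end conditions: m_0 = m_4 = 0.
Forward elimination and back-substitution give m_0 = 0, m_1 = -6, m_2 = 3, m_3 = 3, m_4 = 0.
On [-2, 0], g(x) = 2 + 5·(x + 2) + 0·(x + 2)² - 1/2·(x + 2)³.
With (x + 2) = 1/2: g(-3/2) = 71/16.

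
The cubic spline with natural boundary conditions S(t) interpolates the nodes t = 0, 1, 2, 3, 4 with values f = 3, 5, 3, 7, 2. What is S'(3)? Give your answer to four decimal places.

Write M_i for S''(x_i). With h_i = 1, 1, 1, 1 and divided differences Δ_i = 2, -2, 4, -5, the continuity of S' gives the tridiagonal system
  1·M_0 + 4·M_1 + 1·M_2 = 6(Δ_1 - Δ_0) = -24
  1·M_1 + 4·M_2 + 1·M_3 = 6(Δ_2 - Δ_1) = 36
  1·M_2 + 4·M_3 + 1·M_4 = 6(Δ_3 - Δ_2) = -54
Natural end conditions: M_0 = M_4 = 0.
Solving the tridiagonal system: M_0 = 0, M_1 = -279/28, M_2 = 111/7, M_3 = -489/28, M_4 = 0.
On [3, 4], S'(t) = b_3 + 2c_3·(t - 3) + 3d_3·(t - 3)² with b_3 = Δ_3 - h_3(2M_3 + M_4)/6 = 23/28, c_3 = M_3/2 = -489/56, d_3 = (M_4 - M_3)/(6h_3) = 163/56. So S'(3) = 23/28.

0.8214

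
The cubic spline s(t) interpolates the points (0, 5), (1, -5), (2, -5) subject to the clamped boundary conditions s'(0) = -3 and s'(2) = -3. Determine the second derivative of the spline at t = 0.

-36

Let m_i = s''(x_i). Step sizes h_i = 1, 1; slopes of the chords Δ_i = (y_(i+1) - y_i)/h_i = -10, 0.
  1·m_0 + 4·m_1 + 1·m_2 = 6(Δ_1 - Δ_0) = 60
Clamped end conditions give two more equations: 2h_0·m_0 + h_0·m_1 = 6(Δ_0 - s'(0)) = -42 and h_1·m_1 + 2h_1·m_2 = 6(s'(2) - Δ_1) = -18.
Solving: m_0 = -36, m_1 = 30, m_2 = -24.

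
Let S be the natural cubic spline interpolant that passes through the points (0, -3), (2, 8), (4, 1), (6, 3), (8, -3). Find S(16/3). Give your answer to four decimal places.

2.1720

Write m_i for S''(x_i). With h_i = 2, 2, 2, 2 and divided differences Δ_i = 11/2, -7/2, 1, -3, the continuity of S' gives the tridiagonal system
  2·m_0 + 8·m_1 + 2·m_2 = 6(Δ_1 - Δ_0) = -54
  2·m_1 + 8·m_2 + 2·m_3 = 6(Δ_2 - Δ_1) = 27
  2·m_2 + 8·m_3 + 2·m_4 = 6(Δ_3 - Δ_2) = -24
Natural end conditions: m_0 = m_4 = 0.
Hence m_0 = 0, m_1 = -471/56, m_2 = 93/14, m_3 = -261/56, m_4 = 0.
On [4, 6], S(t) = 1 - 15/8·(t - 4) + 93/28·(t - 4)² - 211/224·(t - 4)³.
With (t - 4) = 4/3: S(16/3) = 821/378.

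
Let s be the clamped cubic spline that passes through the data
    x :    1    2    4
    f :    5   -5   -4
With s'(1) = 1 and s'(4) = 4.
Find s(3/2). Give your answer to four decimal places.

Let M_i = s''(x_i). Step sizes h_i = 1, 2; slopes of the chords Δ_i = (y_(i+1) - y_i)/h_i = -10, 1/2.
  1·M_0 + 6·M_1 + 2·M_2 = 6(Δ_1 - Δ_0) = 63
Clamped end conditions give two more equations: 2h_0·M_0 + h_0·M_1 = 6(Δ_0 - s'(1)) = -66 and h_1·M_1 + 2h_1·M_2 = 6(s'(4) - Δ_1) = 21.
Solving the tridiagonal system: M_0 = -85/2, M_1 = 19, M_2 = -17/4.
On [1, 2], s(x) = 5 + 1·(x - 1) - 85/4·(x - 1)² + 41/4·(x - 1)³.
With (x - 1) = 1/2: s(3/2) = 47/32.

1.4688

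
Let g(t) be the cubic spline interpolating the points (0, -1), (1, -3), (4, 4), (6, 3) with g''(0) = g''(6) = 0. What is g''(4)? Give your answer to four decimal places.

Let M_i = g''(x_i). Step sizes h_i = 1, 3, 2; slopes of the chords Δ_i = (y_(i+1) - y_i)/h_i = -2, 7/3, -1/2.
  1·M_0 + 8·M_1 + 3·M_2 = 6(Δ_1 - Δ_0) = 26
  3·M_1 + 10·M_2 + 2·M_3 = 6(Δ_2 - Δ_1) = -17
Natural end conditions: M_0 = M_3 = 0.
Hence M_0 = 0, M_1 = 311/71, M_2 = -214/71, M_3 = 0.

-3.0141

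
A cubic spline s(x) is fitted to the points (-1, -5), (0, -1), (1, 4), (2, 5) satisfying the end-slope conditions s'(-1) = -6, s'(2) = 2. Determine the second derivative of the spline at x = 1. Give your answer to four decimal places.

With M_i denoting the second derivative at x_i, h_i = 1, 1, 1, and Δ_i = (y_(i+1) − y_i)/h_i = 4, 5, 1:
  1·M_0 + 4·M_1 + 1·M_2 = 6(Δ_1 - Δ_0) = 6
  1·M_1 + 4·M_2 + 1·M_3 = 6(Δ_2 - Δ_1) = -24
Clamped end conditions give two more equations: 2h_0·M_0 + h_0·M_1 = 6(Δ_0 - s'(-1)) = 60 and h_2·M_2 + 2h_2·M_3 = 6(s'(2) - Δ_2) = 6.
Hence M_0 = 488/15, M_1 = -76/15, M_2 = -94/15, M_3 = 92/15.

-6.2667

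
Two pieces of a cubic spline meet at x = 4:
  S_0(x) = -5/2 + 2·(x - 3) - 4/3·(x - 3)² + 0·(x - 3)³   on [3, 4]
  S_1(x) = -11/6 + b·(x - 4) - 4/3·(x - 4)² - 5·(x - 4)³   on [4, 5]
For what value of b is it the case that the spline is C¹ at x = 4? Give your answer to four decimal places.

-0.6667

S_0'(x) = 2 - 8/3·(x - 3) + 0·(x - 3)², so S_0'(4) = -2/3. On the right, S_1'(4) = b, so b = -2/3.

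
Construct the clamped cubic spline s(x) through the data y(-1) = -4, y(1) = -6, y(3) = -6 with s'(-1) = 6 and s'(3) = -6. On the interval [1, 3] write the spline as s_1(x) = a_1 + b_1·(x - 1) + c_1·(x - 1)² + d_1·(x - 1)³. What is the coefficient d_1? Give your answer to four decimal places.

-1.6875

With M_i denoting the second derivative at x_i, h_i = 2, 2, and Δ_i = (y_(i+1) − y_i)/h_i = -1, 0:
  2·M_0 + 8·M_1 + 2·M_2 = 6(Δ_1 - Δ_0) = 6
Clamped end conditions give two more equations: 2h_0·M_0 + h_0·M_1 = 6(Δ_0 - s'(-1)) = -42 and h_1·M_1 + 2h_1·M_2 = 6(s'(3) - Δ_1) = -36.
Solving: M_0 = -57/4, M_1 = 15/2, M_2 = -51/4.
On [1, 3], with s_1(x) = a_1 + b_1·(x - 1) + c_1·(x - 1)² + d_1·(x - 1)³: c_1 = M_1/2 = 15/4, d_1 = (M_2 - M_1)/(6h_1) = -27/16, b_1 = Δ_1 - h_1(2M_1 + M_2)/6 = -3/4.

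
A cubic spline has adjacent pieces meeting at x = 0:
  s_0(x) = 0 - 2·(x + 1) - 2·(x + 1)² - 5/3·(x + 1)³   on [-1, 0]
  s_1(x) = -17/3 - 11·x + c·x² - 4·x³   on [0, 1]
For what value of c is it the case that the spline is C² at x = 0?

s_0''(x) = -4 - 10·(x + 1), so s_0''(0) = -14. On the right, s_1''(0) = 2c, so c = -7.

-7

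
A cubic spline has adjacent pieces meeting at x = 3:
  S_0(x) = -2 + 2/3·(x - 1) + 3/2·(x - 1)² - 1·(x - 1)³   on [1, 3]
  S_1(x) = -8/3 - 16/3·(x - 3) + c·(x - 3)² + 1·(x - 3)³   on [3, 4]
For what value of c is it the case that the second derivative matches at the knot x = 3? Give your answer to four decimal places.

-4.5000

S_0''(x) = 3 - 6·(x - 1), so S_0''(3) = -9. On the right, S_1''(3) = 2c, so c = -9/2.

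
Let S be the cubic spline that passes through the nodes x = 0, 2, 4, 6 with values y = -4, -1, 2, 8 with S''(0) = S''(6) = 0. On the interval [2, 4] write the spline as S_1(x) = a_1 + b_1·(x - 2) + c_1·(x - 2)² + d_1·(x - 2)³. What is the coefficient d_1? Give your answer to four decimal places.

0.1250

Write σ_i for S''(x_i). With h_i = 2, 2, 2 and divided differences Δ_i = 3/2, 3/2, 3, the continuity of S' gives the tridiagonal system
  2·σ_0 + 8·σ_1 + 2·σ_2 = 6(Δ_1 - Δ_0) = 0
  2·σ_1 + 8·σ_2 + 2·σ_3 = 6(Δ_2 - Δ_1) = 9
Natural end conditions: σ_0 = σ_3 = 0.
Solving the tridiagonal system: σ_0 = 0, σ_1 = -3/10, σ_2 = 6/5, σ_3 = 0.
On [2, 4], with S_1(x) = a_1 + b_1·(x - 2) + c_1·(x - 2)² + d_1·(x - 2)³: c_1 = σ_1/2 = -3/20, d_1 = (σ_2 - σ_1)/(6h_1) = 1/8, b_1 = Δ_1 - h_1(2σ_1 + σ_2)/6 = 13/10.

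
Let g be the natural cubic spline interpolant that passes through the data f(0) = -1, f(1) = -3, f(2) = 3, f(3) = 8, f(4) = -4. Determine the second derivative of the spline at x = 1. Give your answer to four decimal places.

Put σ_i = g'' at the i-th knot. Here h = (1, 1, 1, 1) and Δ = (-2, 6, 5, -12), so the interior equations h_(i-1)·σ_(i-1) + 2(h_(i-1)+h_i)·σ_i + h_i·σ_(i+1) = 6(Δ_i − Δ_(i-1)) read
  1·σ_0 + 4·σ_1 + 1·σ_2 = 6(Δ_1 - Δ_0) = 48
  1·σ_1 + 4·σ_2 + 1·σ_3 = 6(Δ_2 - Δ_1) = -6
  1·σ_2 + 4·σ_3 + 1·σ_4 = 6(Δ_3 - Δ_2) = -102
Natural end conditions: σ_0 = σ_4 = 0.
Hence σ_0 = 0, σ_1 = 321/28, σ_2 = 15/7, σ_3 = -729/28, σ_4 = 0.

11.4643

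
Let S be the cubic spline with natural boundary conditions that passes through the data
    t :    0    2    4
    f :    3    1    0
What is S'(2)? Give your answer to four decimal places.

With M_i denoting the second derivative at x_i, h_i = 2, 2, and Δ_i = (y_(i+1) − y_i)/h_i = -1, -1/2:
  2·M_0 + 8·M_1 + 2·M_2 = 6(Δ_1 - Δ_0) = 3
Natural end conditions: M_0 = M_2 = 0.
Solving the tridiagonal system: M_0 = 0, M_1 = 3/8, M_2 = 0.
On [2, 4], S'(t) = b_1 + 2c_1·(t - 2) + 3d_1·(t - 2)² with b_1 = Δ_1 - h_1(2M_1 + M_2)/6 = -3/4, c_1 = M_1/2 = 3/16, d_1 = (M_2 - M_1)/(6h_1) = -1/32. So S'(2) = -3/4.

-0.7500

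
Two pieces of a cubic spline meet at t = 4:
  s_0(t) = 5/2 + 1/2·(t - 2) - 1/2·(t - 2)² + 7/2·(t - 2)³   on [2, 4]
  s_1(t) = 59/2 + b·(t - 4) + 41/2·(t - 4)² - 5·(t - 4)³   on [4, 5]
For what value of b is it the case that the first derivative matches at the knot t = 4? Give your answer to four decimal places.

s_0'(t) = 1/2 - 1·(t - 2) + 21/2·(t - 2)², so s_0'(4) = 81/2. On the right, s_1'(4) = b, so b = 81/2.

40.5000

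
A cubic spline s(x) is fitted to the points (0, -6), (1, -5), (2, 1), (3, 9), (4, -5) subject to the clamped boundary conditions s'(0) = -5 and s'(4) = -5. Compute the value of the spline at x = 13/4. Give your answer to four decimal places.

Put M_i = s'' at the i-th knot. Here h = (1, 1, 1, 1) and Δ = (1, 6, 8, -14), so the interior equations h_(i-1)·M_(i-1) + 2(h_(i-1)+h_i)·M_i + h_i·M_(i+1) = 6(Δ_i − Δ_(i-1)) read
  1·M_0 + 4·M_1 + 1·M_2 = 6(Δ_1 - Δ_0) = 30
  1·M_1 + 4·M_2 + 1·M_3 = 6(Δ_2 - Δ_1) = 12
  1·M_2 + 4·M_3 + 1·M_4 = 6(Δ_3 - Δ_2) = -132
Clamped end conditions give two more equations: 2h_0·M_0 + h_0·M_1 = 6(Δ_0 - s'(0)) = 36 and h_3·M_3 + 2h_3·M_4 = 6(s'(4) - Δ_3) = 54.
Hence M_0 = 519/28, M_1 = -15/14, M_2 = 63/4, M_3 = -699/14, M_4 = 1455/28.
On [3, 4], s(x) = 9 - 337/56·(x - 3) - 699/28·(x - 3)² + 951/56·(x - 3)³.
With (x - 3) = 1/4: s(13/4) = 22223/3584.

6.2006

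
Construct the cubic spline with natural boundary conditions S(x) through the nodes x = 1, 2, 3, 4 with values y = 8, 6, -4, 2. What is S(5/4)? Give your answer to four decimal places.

Let m_i = S''(x_i). Step sizes h_i = 1, 1, 1; slopes of the chords Δ_i = (y_(i+1) - y_i)/h_i = -2, -10, 6.
  1·m_0 + 4·m_1 + 1·m_2 = 6(Δ_1 - Δ_0) = -48
  1·m_1 + 4·m_2 + 1·m_3 = 6(Δ_2 - Δ_1) = 96
Natural end conditions: m_0 = m_3 = 0.
Hence m_0 = 0, m_1 = -96/5, m_2 = 144/5, m_3 = 0.
On [1, 2], S(x) = 8 + 6/5·(x - 1) + 0·(x - 1)² - 16/5·(x - 1)³.
With (x - 1) = 1/4: S(5/4) = 33/4.

8.2500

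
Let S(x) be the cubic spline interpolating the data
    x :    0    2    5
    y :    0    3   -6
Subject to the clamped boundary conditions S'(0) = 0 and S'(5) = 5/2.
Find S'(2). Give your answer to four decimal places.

Write M_i for S''(x_i). With h_i = 2, 3 and divided differences Δ_i = 3/2, -3, the continuity of S' gives the tridiagonal system
  2·M_0 + 10·M_1 + 3·M_2 = 6(Δ_1 - Δ_0) = -27
Clamped end conditions give two more equations: 2h_0·M_0 + h_0·M_1 = 6(Δ_0 - S'(0)) = 9 and h_1·M_1 + 2h_1·M_2 = 6(S'(5) - Δ_1) = 33.
Forward elimination and back-substitution give M_0 = 109/20, M_1 = -32/5, M_2 = 87/10.
On [2, 5], S'(x) = b_1 + 2c_1·(x - 2) + 3d_1·(x - 2)² with b_1 = Δ_1 - h_1(2M_1 + M_2)/6 = -19/20, c_1 = M_1/2 = -16/5, d_1 = (M_2 - M_1)/(6h_1) = 151/180. So S'(2) = -19/20.

-0.9500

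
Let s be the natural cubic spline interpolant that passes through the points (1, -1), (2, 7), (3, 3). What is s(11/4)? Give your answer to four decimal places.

4.7031

Let m_i = s''(x_i). Step sizes h_i = 1, 1; slopes of the chords Δ_i = (y_(i+1) - y_i)/h_i = 8, -4.
  1·m_0 + 4·m_1 + 1·m_2 = 6(Δ_1 - Δ_0) = -72
Natural end conditions: m_0 = m_2 = 0.
Solving the tridiagonal system: m_0 = 0, m_1 = -18, m_2 = 0.
On [2, 3], s(t) = 7 + 2·(t - 2) - 9·(t - 2)² + 3·(t - 2)³.
With (t - 2) = 3/4: s(11/4) = 301/64.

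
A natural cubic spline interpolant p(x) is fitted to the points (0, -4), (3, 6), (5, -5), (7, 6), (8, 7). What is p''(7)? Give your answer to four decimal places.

-8.6154

Put M_i = p'' at the i-th knot. Here h = (3, 2, 2, 1) and Δ = (10/3, -11/2, 11/2, 1), so the interior equations h_(i-1)·M_(i-1) + 2(h_(i-1)+h_i)·M_i + h_i·M_(i+1) = 6(Δ_i − Δ_(i-1)) read
  3·M_0 + 10·M_1 + 2·M_2 = 6(Δ_1 - Δ_0) = -53
  2·M_1 + 8·M_2 + 2·M_3 = 6(Δ_2 - Δ_1) = 66
  2·M_2 + 6·M_3 + 1·M_4 = 6(Δ_3 - Δ_2) = -27
Natural end conditions: M_0 = M_4 = 0.
Hence M_0 = 0, M_1 = -101/13, M_2 = 321/26, M_3 = -112/13, M_4 = 0.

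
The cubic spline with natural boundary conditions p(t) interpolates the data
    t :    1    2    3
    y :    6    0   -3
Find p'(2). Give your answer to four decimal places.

Let σ_i = p''(x_i). Step sizes h_i = 1, 1; slopes of the chords Δ_i = (y_(i+1) - y_i)/h_i = -6, -3.
  1·σ_0 + 4·σ_1 + 1·σ_2 = 6(Δ_1 - Δ_0) = 18
Natural end conditions: σ_0 = σ_2 = 0.
Hence σ_0 = 0, σ_1 = 9/2, σ_2 = 0.
On [2, 3], p'(t) = b_1 + 2c_1·(t - 2) + 3d_1·(t - 2)² with b_1 = Δ_1 - h_1(2σ_1 + σ_2)/6 = -9/2, c_1 = σ_1/2 = 9/4, d_1 = (σ_2 - σ_1)/(6h_1) = -3/4. So p'(2) = -9/2.

-4.5000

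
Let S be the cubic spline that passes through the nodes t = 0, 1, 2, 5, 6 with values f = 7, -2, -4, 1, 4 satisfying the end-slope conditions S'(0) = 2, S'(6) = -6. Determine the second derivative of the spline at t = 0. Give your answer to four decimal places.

-44.0088

With m_i denoting the second derivative at x_i, h_i = 1, 1, 3, 1, and Δ_i = (y_(i+1) − y_i)/h_i = -9, -2, 5/3, 3:
  1·m_0 + 4·m_1 + 1·m_2 = 6(Δ_1 - Δ_0) = 42
  1·m_1 + 8·m_2 + 3·m_3 = 6(Δ_2 - Δ_1) = 22
  3·m_2 + 8·m_3 + 1·m_4 = 6(Δ_3 - Δ_2) = 8
Clamped end conditions give two more equations: 2h_0·m_0 + h_0·m_1 = 6(Δ_0 - S'(0)) = -66 and h_3·m_3 + 2h_3·m_4 = 6(S'(6) - Δ_3) = -54.
Hence m_0 = -5017/114, m_1 = 1255/57, m_2 = -235/114, m_3 = 313/57, m_4 = -3391/114.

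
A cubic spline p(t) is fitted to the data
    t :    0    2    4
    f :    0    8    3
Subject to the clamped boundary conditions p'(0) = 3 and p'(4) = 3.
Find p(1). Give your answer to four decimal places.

Write σ_i for p''(x_i). With h_i = 2, 2 and divided differences Δ_i = 4, -5/2, the continuity of p' gives the tridiagonal system
  2·σ_0 + 8·σ_1 + 2·σ_2 = 6(Δ_1 - Δ_0) = -39
Clamped end conditions give two more equations: 2h_0·σ_0 + h_0·σ_1 = 6(Δ_0 - p'(0)) = 6 and h_1·σ_1 + 2h_1·σ_2 = 6(p'(4) - Δ_1) = 33.
Solving the tridiagonal system: σ_0 = 51/8, σ_1 = -39/4, σ_2 = 105/8.
On [0, 2], p(t) = 0 + 3·t + 51/16·t² - 43/32·t³.
With t = 1: p(1) = 155/32.

4.8438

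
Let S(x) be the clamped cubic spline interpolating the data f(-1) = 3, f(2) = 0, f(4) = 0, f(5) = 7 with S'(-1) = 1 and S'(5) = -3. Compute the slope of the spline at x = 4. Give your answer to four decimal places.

8.5614

With σ_i denoting the second derivative at x_i, h_i = 3, 2, 1, and Δ_i = (y_(i+1) − y_i)/h_i = -1, 0, 7:
  3·σ_0 + 10·σ_1 + 2·σ_2 = 6(Δ_1 - Δ_0) = 6
  2·σ_1 + 6·σ_2 + 1·σ_3 = 6(Δ_2 - Δ_1) = 42
Clamped end conditions give two more equations: 2h_0·σ_0 + h_0·σ_1 = 6(Δ_0 - S'(-1)) = -12 and h_2·σ_2 + 2h_2·σ_3 = 6(S'(5) - Δ_2) = -60.
Hence σ_0 = -62/57, σ_1 = -104/57, σ_2 = 784/57, σ_3 = -2102/57.
On [4, 5], S'(x) = b_2 + 2c_2·(x - 4) + 3d_2·(x - 4)² with b_2 = Δ_2 - h_2(2σ_2 + σ_3)/6 = 488/57, c_2 = σ_2/2 = 392/57, d_2 = (σ_3 - σ_2)/(6h_2) = -481/57. So S'(4) = 488/57.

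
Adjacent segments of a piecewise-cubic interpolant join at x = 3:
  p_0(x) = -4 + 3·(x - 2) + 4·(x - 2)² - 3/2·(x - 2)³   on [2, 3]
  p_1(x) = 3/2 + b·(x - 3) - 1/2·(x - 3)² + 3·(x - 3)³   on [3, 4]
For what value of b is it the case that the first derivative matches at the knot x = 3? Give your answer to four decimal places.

p_0'(x) = 3 + 8·(x - 2) - 9/2·(x - 2)², so p_0'(3) = 13/2. On the right, p_1'(3) = b, so b = 13/2.

6.5000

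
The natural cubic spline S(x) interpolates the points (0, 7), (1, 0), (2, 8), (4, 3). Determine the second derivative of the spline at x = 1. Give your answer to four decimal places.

With M_i denoting the second derivative at x_i, h_i = 1, 1, 2, and Δ_i = (y_(i+1) − y_i)/h_i = -7, 8, -5/2:
  1·M_0 + 4·M_1 + 1·M_2 = 6(Δ_1 - Δ_0) = 90
  1·M_1 + 6·M_2 + 2·M_3 = 6(Δ_2 - Δ_1) = -63
Natural end conditions: M_0 = M_3 = 0.
Hence M_0 = 0, M_1 = 603/23, M_2 = -342/23, M_3 = 0.

26.2174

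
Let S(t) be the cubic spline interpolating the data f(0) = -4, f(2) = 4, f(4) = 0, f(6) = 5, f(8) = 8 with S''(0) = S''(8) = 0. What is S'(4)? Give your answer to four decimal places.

-0.3750

Put m_i = S'' at the i-th knot. Here h = (2, 2, 2, 2) and Δ = (4, -2, 5/2, 3/2), so the interior equations h_(i-1)·m_(i-1) + 2(h_(i-1)+h_i)·m_i + h_i·m_(i+1) = 6(Δ_i − Δ_(i-1)) read
  2·m_0 + 8·m_1 + 2·m_2 = 6(Δ_1 - Δ_0) = -36
  2·m_1 + 8·m_2 + 2·m_3 = 6(Δ_2 - Δ_1) = 27
  2·m_2 + 8·m_3 + 2·m_4 = 6(Δ_3 - Δ_2) = -6
Natural end conditions: m_0 = m_4 = 0.
Solving the tridiagonal system: m_0 = 0, m_1 = -327/56, m_2 = 75/14, m_3 = -117/56, m_4 = 0.
On [4, 6], S'(t) = b_2 + 2c_2·(t - 4) + 3d_2·(t - 4)² with b_2 = Δ_2 - h_2(2m_2 + m_3)/6 = -3/8, c_2 = m_2/2 = 75/28, d_2 = (m_3 - m_2)/(6h_2) = -139/224. So S'(4) = -3/8.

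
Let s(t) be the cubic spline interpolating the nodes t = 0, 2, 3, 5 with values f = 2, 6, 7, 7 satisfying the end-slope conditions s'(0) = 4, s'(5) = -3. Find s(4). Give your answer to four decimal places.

8.0469

Write M_i for s''(x_i). With h_i = 2, 1, 2 and divided differences Δ_i = 2, 1, 0, the continuity of s' gives the tridiagonal system
  2·M_0 + 6·M_1 + 1·M_2 = 6(Δ_1 - Δ_0) = -6
  1·M_1 + 6·M_2 + 2·M_3 = 6(Δ_2 - Δ_1) = -6
Clamped end conditions give two more equations: 2h_0·M_0 + h_0·M_1 = 6(Δ_0 - s'(0)) = -12 and h_2·M_2 + 2h_2·M_3 = 6(s'(5) - Δ_2) = -18.
Solving: M_0 = -47/16, M_1 = -1/8, M_2 = 5/8, M_3 = -77/16.
On [3, 5], s(t) = 7 + 19/16·(t - 3) + 5/16·(t - 3)² - 29/64·(t - 3)³.
With (t - 3) = 1: s(4) = 515/64.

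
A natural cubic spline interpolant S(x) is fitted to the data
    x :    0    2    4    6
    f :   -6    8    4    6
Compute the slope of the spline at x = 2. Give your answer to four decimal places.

Put σ_i = S'' at the i-th knot. Here h = (2, 2, 2) and Δ = (7, -2, 1), so the interior equations h_(i-1)·σ_(i-1) + 2(h_(i-1)+h_i)·σ_i + h_i·σ_(i+1) = 6(Δ_i − Δ_(i-1)) read
  2·σ_0 + 8·σ_1 + 2·σ_2 = 6(Δ_1 - Δ_0) = -54
  2·σ_1 + 8·σ_2 + 2·σ_3 = 6(Δ_2 - Δ_1) = 18
Natural end conditions: σ_0 = σ_3 = 0.
Forward elimination and back-substitution give σ_0 = 0, σ_1 = -39/5, σ_2 = 21/5, σ_3 = 0.
On [2, 4], S'(x) = b_1 + 2c_1·(x - 2) + 3d_1·(x - 2)² with b_1 = Δ_1 - h_1(2σ_1 + σ_2)/6 = 9/5, c_1 = σ_1/2 = -39/10, d_1 = (σ_2 - σ_1)/(6h_1) = 1. So S'(2) = 9/5.

1.8000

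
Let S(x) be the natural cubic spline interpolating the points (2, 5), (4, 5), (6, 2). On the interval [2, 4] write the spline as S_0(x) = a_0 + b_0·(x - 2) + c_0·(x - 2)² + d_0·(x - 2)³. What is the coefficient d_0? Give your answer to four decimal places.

Put M_i = S'' at the i-th knot. Here h = (2, 2) and Δ = (0, -3/2), so the interior equations h_(i-1)·M_(i-1) + 2(h_(i-1)+h_i)·M_i + h_i·M_(i+1) = 6(Δ_i − Δ_(i-1)) read
  2·M_0 + 8·M_1 + 2·M_2 = 6(Δ_1 - Δ_0) = -9
Natural end conditions: M_0 = M_2 = 0.
Forward elimination and back-substitution give M_0 = 0, M_1 = -9/8, M_2 = 0.
On [2, 4], with S_0(x) = a_0 + b_0·(x - 2) + c_0·(x - 2)² + d_0·(x - 2)³: c_0 = M_0/2 = 0, d_0 = (M_1 - M_0)/(6h_0) = -3/32, b_0 = Δ_0 - h_0(2M_0 + M_1)/6 = 3/8.

-0.0938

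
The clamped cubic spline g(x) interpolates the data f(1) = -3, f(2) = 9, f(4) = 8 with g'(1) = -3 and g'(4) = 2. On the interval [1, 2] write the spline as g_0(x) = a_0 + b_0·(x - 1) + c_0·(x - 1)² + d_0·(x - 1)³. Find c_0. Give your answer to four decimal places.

29.5833

Write M_i for g''(x_i). With h_i = 1, 2 and divided differences Δ_i = 12, -1/2, the continuity of g' gives the tridiagonal system
  1·M_0 + 6·M_1 + 2·M_2 = 6(Δ_1 - Δ_0) = -75
Clamped end conditions give two more equations: 2h_0·M_0 + h_0·M_1 = 6(Δ_0 - g'(1)) = 90 and h_1·M_1 + 2h_1·M_2 = 6(g'(4) - Δ_1) = 15.
Solving the tridiagonal system: M_0 = 355/6, M_1 = -85/3, M_2 = 215/12.
On [1, 2], with g_0(x) = a_0 + b_0·(x - 1) + c_0·(x - 1)² + d_0·(x - 1)³: c_0 = M_0/2 = 355/12, d_0 = (M_1 - M_0)/(6h_0) = -175/12, b_0 = Δ_0 - h_0(2M_0 + M_1)/6 = -3.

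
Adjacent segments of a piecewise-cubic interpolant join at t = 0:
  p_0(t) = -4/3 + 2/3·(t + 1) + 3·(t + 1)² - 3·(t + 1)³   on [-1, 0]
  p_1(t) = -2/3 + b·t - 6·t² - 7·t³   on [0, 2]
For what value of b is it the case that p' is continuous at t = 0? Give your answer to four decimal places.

-2.3333

p_0'(t) = 2/3 + 6·(t + 1) - 9·(t + 1)², so p_0'(0) = -7/3. On the right, p_1'(0) = b, so b = -7/3.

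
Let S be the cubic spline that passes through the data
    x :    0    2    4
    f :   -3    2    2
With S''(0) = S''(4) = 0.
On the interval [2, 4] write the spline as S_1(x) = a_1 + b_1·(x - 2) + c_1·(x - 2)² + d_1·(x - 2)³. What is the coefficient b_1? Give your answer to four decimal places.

Write σ_i for S''(x_i). With h_i = 2, 2 and divided differences Δ_i = 5/2, 0, the continuity of S' gives the tridiagonal system
  2·σ_0 + 8·σ_1 + 2·σ_2 = 6(Δ_1 - Δ_0) = -15
Natural end conditions: σ_0 = σ_2 = 0.
Solving the tridiagonal system: σ_0 = 0, σ_1 = -15/8, σ_2 = 0.
On [2, 4], with S_1(x) = a_1 + b_1·(x - 2) + c_1·(x - 2)² + d_1·(x - 2)³: c_1 = σ_1/2 = -15/16, d_1 = (σ_2 - σ_1)/(6h_1) = 5/32, b_1 = Δ_1 - h_1(2σ_1 + σ_2)/6 = 5/4.

1.2500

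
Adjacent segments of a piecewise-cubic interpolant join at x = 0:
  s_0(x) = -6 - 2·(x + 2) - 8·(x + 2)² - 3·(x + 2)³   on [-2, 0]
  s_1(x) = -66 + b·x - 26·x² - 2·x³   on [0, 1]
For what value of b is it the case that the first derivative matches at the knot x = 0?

-70

s_0'(x) = -2 - 16·(x + 2) - 9·(x + 2)², so s_0'(0) = -70. On the right, s_1'(0) = b, so b = -70.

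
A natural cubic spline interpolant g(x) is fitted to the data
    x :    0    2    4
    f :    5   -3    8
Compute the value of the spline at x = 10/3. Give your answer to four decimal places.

Write M_i for g''(x_i). With h_i = 2, 2 and divided differences Δ_i = -4, 11/2, the continuity of g' gives the tridiagonal system
  2·M_0 + 8·M_1 + 2·M_2 = 6(Δ_1 - Δ_0) = 57
Natural end conditions: M_0 = M_2 = 0.
Solving the tridiagonal system: M_0 = 0, M_1 = 57/8, M_2 = 0.
On [2, 4], g(x) = -3 + 3/4·(x - 2) + 57/16·(x - 2)² - 19/32·(x - 2)³.
With (x - 2) = 4/3: g(10/3) = 79/27.

2.9259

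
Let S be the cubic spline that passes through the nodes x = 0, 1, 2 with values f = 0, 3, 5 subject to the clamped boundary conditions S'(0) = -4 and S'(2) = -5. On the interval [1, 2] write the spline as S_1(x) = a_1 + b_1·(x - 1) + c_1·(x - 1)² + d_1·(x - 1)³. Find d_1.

-3

Write M_i for S''(x_i). With h_i = 1, 1 and divided differences Δ_i = 3, 2, the continuity of S' gives the tridiagonal system
  1·M_0 + 4·M_1 + 1·M_2 = 6(Δ_1 - Δ_0) = -6
Clamped end conditions give two more equations: 2h_0·M_0 + h_0·M_1 = 6(Δ_0 - S'(0)) = 42 and h_1·M_1 + 2h_1·M_2 = 6(S'(2) - Δ_1) = -42.
Forward elimination and back-substitution give M_0 = 22, M_1 = -2, M_2 = -20.
On [1, 2], with S_1(x) = a_1 + b_1·(x - 1) + c_1·(x - 1)² + d_1·(x - 1)³: c_1 = M_1/2 = -1, d_1 = (M_2 - M_1)/(6h_1) = -3, b_1 = Δ_1 - h_1(2M_1 + M_2)/6 = 6.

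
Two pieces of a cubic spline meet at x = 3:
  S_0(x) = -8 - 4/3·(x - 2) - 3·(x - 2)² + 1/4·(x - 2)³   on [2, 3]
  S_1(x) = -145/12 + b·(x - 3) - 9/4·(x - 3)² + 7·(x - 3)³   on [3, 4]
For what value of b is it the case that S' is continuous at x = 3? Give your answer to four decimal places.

-6.5833

S_0'(x) = -4/3 - 6·(x - 2) + 3/4·(x - 2)², so S_0'(3) = -79/12. On the right, S_1'(3) = b, so b = -79/12.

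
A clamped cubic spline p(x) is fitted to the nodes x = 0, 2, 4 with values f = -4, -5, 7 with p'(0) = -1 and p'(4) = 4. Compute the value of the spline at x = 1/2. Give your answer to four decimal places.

Write M_i for p''(x_i). With h_i = 2, 2 and divided differences Δ_i = -1/2, 6, the continuity of p' gives the tridiagonal system
  2·M_0 + 8·M_1 + 2·M_2 = 6(Δ_1 - Δ_0) = 39
Clamped end conditions give two more equations: 2h_0·M_0 + h_0·M_1 = 6(Δ_0 - p'(0)) = 3 and h_1·M_1 + 2h_1·M_2 = 6(p'(4) - Δ_1) = -12.
Solving: M_0 = -23/8, M_1 = 29/4, M_2 = -53/8.
On [0, 2], p(x) = -4 - 1·x - 23/16·x² + 27/32·x³.
With x = 1/2: p(1/2) = -1217/256.

-4.7539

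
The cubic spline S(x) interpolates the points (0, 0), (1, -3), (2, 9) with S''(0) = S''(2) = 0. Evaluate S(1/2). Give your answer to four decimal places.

-2.9063

Put M_i = S'' at the i-th knot. Here h = (1, 1) and Δ = (-3, 12), so the interior equations h_(i-1)·M_(i-1) + 2(h_(i-1)+h_i)·M_i + h_i·M_(i+1) = 6(Δ_i − Δ_(i-1)) read
  1·M_0 + 4·M_1 + 1·M_2 = 6(Δ_1 - Δ_0) = 90
Natural end conditions: M_0 = M_2 = 0.
Solving: M_0 = 0, M_1 = 45/2, M_2 = 0.
On [0, 1], S(x) = 0 - 27/4·x + 0·x² + 15/4·x³.
With x = 1/2: S(1/2) = -93/32.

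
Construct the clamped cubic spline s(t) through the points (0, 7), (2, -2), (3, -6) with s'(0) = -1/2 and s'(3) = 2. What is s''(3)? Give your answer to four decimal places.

Let M_i = s''(x_i). Step sizes h_i = 2, 1; slopes of the chords Δ_i = (y_(i+1) - y_i)/h_i = -9/2, -4.
  2·M_0 + 6·M_1 + 1·M_2 = 6(Δ_1 - Δ_0) = 3
Clamped end conditions give two more equations: 2h_0·M_0 + h_0·M_1 = 6(Δ_0 - s'(0)) = -24 and h_1·M_1 + 2h_1·M_2 = 6(s'(3) - Δ_1) = 36.
Hence M_0 = -17/3, M_1 = -2/3, M_2 = 55/3.

18.3333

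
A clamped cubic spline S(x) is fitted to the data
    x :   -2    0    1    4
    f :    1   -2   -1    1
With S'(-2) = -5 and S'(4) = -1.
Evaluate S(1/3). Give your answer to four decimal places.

Write m_i for S''(x_i). With h_i = 2, 1, 3 and divided differences Δ_i = -3/2, 1, 2/3, the continuity of S' gives the tridiagonal system
  2·m_0 + 6·m_1 + 1·m_2 = 6(Δ_1 - Δ_0) = 15
  1·m_1 + 8·m_2 + 3·m_3 = 6(Δ_2 - Δ_1) = -2
Clamped end conditions give two more equations: 2h_0·m_0 + h_0·m_1 = 6(Δ_0 - S'(-2)) = 21 and h_2·m_2 + 2h_2·m_3 = 6(S'(4) - Δ_2) = -10.
Solving the tridiagonal system: m_0 = 29/6, m_1 = 5/6, m_2 = 1/3, m_3 = -11/6.
On [0, 1], S(x) = -2 + 2/3·x + 5/12·x² - 1/12·x³.
With x = 1/3: S(1/3) = -281/162.

-1.7346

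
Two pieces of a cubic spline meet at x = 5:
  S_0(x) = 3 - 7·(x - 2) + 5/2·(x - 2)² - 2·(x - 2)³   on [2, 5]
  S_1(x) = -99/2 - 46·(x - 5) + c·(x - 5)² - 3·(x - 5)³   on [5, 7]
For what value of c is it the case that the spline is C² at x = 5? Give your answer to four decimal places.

-15.5000

S_0''(x) = 5 - 12·(x - 2), so S_0''(5) = -31. On the right, S_1''(5) = 2c, so c = -31/2.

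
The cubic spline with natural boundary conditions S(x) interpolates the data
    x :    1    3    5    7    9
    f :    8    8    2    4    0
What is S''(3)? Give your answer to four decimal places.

With σ_i denoting the second derivative at x_i, h_i = 2, 2, 2, 2, and Δ_i = (y_(i+1) − y_i)/h_i = 0, -3, 1, -2:
  2·σ_0 + 8·σ_1 + 2·σ_2 = 6(Δ_1 - Δ_0) = -18
  2·σ_1 + 8·σ_2 + 2·σ_3 = 6(Δ_2 - Δ_1) = 24
  2·σ_2 + 8·σ_3 + 2·σ_4 = 6(Δ_3 - Δ_2) = -18
Natural end conditions: σ_0 = σ_4 = 0.
Solving: σ_0 = 0, σ_1 = -24/7, σ_2 = 33/7, σ_3 = -24/7, σ_4 = 0.

-3.4286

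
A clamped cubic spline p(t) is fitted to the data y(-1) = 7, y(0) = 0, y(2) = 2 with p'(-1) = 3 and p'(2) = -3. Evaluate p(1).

Let m_i = p''(x_i). Step sizes h_i = 1, 2; slopes of the chords Δ_i = (y_(i+1) - y_i)/h_i = -7, 1.
  1·m_0 + 6·m_1 + 2·m_2 = 6(Δ_1 - Δ_0) = 48
Clamped end conditions give two more equations: 2h_0·m_0 + h_0·m_1 = 6(Δ_0 - p'(-1)) = -60 and h_1·m_1 + 2h_1·m_2 = 6(p'(2) - Δ_1) = -24.
Solving the tridiagonal system: m_0 = -40, m_1 = 20, m_2 = -16.
On [0, 2], p(t) = 0 - 7·t + 10·t² - 3·t³.
With t = 1: p(1) = 0.

0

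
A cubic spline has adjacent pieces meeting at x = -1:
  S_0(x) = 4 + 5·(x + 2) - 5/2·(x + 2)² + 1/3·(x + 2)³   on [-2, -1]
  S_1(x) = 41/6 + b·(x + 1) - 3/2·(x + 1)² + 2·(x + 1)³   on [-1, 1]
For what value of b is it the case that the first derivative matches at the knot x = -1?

1

S_0'(x) = 5 - 5·(x + 2) + 1·(x + 2)², so S_0'(-1) = 1. On the right, S_1'(-1) = b, so b = 1.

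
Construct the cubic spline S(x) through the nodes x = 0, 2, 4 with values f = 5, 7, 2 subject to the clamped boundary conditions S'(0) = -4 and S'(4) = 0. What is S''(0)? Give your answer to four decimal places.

11.1250

Let M_i = S''(x_i). Step sizes h_i = 2, 2; slopes of the chords Δ_i = (y_(i+1) - y_i)/h_i = 1, -5/2.
  2·M_0 + 8·M_1 + 2·M_2 = 6(Δ_1 - Δ_0) = -21
Clamped end conditions give two more equations: 2h_0·M_0 + h_0·M_1 = 6(Δ_0 - S'(0)) = 30 and h_1·M_1 + 2h_1·M_2 = 6(S'(4) - Δ_1) = 15.
Forward elimination and back-substitution give M_0 = 89/8, M_1 = -29/4, M_2 = 59/8.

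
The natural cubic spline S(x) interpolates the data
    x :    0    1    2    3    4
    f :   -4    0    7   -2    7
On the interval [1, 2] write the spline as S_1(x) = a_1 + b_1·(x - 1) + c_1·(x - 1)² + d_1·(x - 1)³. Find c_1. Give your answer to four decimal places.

6.8036

With M_i denoting the second derivative at x_i, h_i = 1, 1, 1, 1, and Δ_i = (y_(i+1) − y_i)/h_i = 4, 7, -9, 9:
  1·M_0 + 4·M_1 + 1·M_2 = 6(Δ_1 - Δ_0) = 18
  1·M_1 + 4·M_2 + 1·M_3 = 6(Δ_2 - Δ_1) = -96
  1·M_2 + 4·M_3 + 1·M_4 = 6(Δ_3 - Δ_2) = 108
Natural end conditions: M_0 = M_4 = 0.
Solving the tridiagonal system: M_0 = 0, M_1 = 381/28, M_2 = -255/7, M_3 = 1011/28, M_4 = 0.
On [1, 2], with S_1(x) = a_1 + b_1·(x - 1) + c_1·(x - 1)² + d_1·(x - 1)³: c_1 = M_1/2 = 381/56, d_1 = (M_2 - M_1)/(6h_1) = -467/56, b_1 = Δ_1 - h_1(2M_1 + M_2)/6 = 239/28.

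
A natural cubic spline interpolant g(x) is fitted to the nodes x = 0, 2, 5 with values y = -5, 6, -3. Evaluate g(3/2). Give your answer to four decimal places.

4.3656

With M_i denoting the second derivative at x_i, h_i = 2, 3, and Δ_i = (y_(i+1) − y_i)/h_i = 11/2, -3:
  2·M_0 + 10·M_1 + 3·M_2 = 6(Δ_1 - Δ_0) = -51
Natural end conditions: M_0 = M_2 = 0.
Hence M_0 = 0, M_1 = -51/10, M_2 = 0.
On [0, 2], g(x) = -5 + 36/5·x + 0·x² - 17/40·x³.
With x = 3/2: g(3/2) = 1397/320.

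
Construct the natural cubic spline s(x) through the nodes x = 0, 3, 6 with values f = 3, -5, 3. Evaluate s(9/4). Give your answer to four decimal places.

-4.3125

With M_i denoting the second derivative at x_i, h_i = 3, 3, and Δ_i = (y_(i+1) − y_i)/h_i = -8/3, 8/3:
  3·M_0 + 12·M_1 + 3·M_2 = 6(Δ_1 - Δ_0) = 32
Natural end conditions: M_0 = M_2 = 0.
Hence M_0 = 0, M_1 = 8/3, M_2 = 0.
On [0, 3], s(x) = 3 - 4·x + 0·x² + 4/27·x³.
With x = 9/4: s(9/4) = -69/16.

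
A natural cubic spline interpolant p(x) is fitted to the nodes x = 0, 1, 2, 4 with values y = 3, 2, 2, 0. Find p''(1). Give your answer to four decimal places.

Let σ_i = p''(x_i). Step sizes h_i = 1, 1, 2; slopes of the chords Δ_i = (y_(i+1) - y_i)/h_i = -1, 0, -1.
  1·σ_0 + 4·σ_1 + 1·σ_2 = 6(Δ_1 - Δ_0) = 6
  1·σ_1 + 6·σ_2 + 2·σ_3 = 6(Δ_2 - Δ_1) = -6
Natural end conditions: σ_0 = σ_3 = 0.
Solving: σ_0 = 0, σ_1 = 42/23, σ_2 = -30/23, σ_3 = 0.

1.8261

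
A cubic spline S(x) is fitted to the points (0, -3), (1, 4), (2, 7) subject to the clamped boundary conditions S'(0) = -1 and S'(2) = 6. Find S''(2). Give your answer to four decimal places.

Let m_i = S''(x_i). Step sizes h_i = 1, 1; slopes of the chords Δ_i = (y_(i+1) - y_i)/h_i = 7, 3.
  1·m_0 + 4·m_1 + 1·m_2 = 6(Δ_1 - Δ_0) = -24
Clamped end conditions give two more equations: 2h_0·m_0 + h_0·m_1 = 6(Δ_0 - S'(0)) = 48 and h_1·m_1 + 2h_1·m_2 = 6(S'(2) - Δ_1) = 18.
Forward elimination and back-substitution give m_0 = 67/2, m_1 = -19, m_2 = 37/2.

18.5000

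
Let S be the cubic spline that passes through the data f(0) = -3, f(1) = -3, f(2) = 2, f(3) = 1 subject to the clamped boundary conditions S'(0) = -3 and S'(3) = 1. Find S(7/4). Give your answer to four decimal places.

1.1656

Let σ_i = S''(x_i). Step sizes h_i = 1, 1, 1; slopes of the chords Δ_i = (y_(i+1) - y_i)/h_i = 0, 5, -1.
  1·σ_0 + 4·σ_1 + 1·σ_2 = 6(Δ_1 - Δ_0) = 30
  1·σ_1 + 4·σ_2 + 1·σ_3 = 6(Δ_2 - Δ_1) = -36
Clamped end conditions give two more equations: 2h_0·σ_0 + h_0·σ_1 = 6(Δ_0 - S'(0)) = 18 and h_2·σ_2 + 2h_2·σ_3 = 6(S'(3) - Δ_2) = 12.
Solving the tridiagonal system: σ_0 = 58/15, σ_1 = 154/15, σ_2 = -224/15, σ_3 = 202/15.
On [1, 2], S(x) = -3 + 61/15·(x - 1) + 77/15·(x - 1)² - 21/5·(x - 1)³.
With (x - 1) = 3/4: S(7/4) = 373/320.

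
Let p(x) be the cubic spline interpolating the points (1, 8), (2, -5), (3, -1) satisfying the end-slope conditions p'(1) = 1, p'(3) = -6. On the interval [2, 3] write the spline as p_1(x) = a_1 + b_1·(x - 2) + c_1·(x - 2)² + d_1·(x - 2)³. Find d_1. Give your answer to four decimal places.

With M_i denoting the second derivative at x_i, h_i = 1, 1, and Δ_i = (y_(i+1) − y_i)/h_i = -13, 4:
  1·M_0 + 4·M_1 + 1·M_2 = 6(Δ_1 - Δ_0) = 102
Clamped end conditions give two more equations: 2h_0·M_0 + h_0·M_1 = 6(Δ_0 - p'(1)) = -84 and h_1·M_1 + 2h_1·M_2 = 6(p'(3) - Δ_1) = -60.
Solving: M_0 = -71, M_1 = 58, M_2 = -59.
On [2, 3], with p_1(x) = a_1 + b_1·(x - 2) + c_1·(x - 2)² + d_1·(x - 2)³: c_1 = M_1/2 = 29, d_1 = (M_2 - M_1)/(6h_1) = -39/2, b_1 = Δ_1 - h_1(2M_1 + M_2)/6 = -11/2.

-19.5000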